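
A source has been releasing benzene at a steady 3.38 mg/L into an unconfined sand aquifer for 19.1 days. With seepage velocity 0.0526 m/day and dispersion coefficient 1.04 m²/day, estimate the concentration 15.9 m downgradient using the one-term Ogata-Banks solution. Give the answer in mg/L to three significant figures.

For a continuous step input, C/C₀ ≈ ½·erfc((x−vt)/(2√(Dt))).
vt = 0.0526 × 19.1 = 1.00466 m and 2√(Dt) = 2√(1.04 × 19.1) = 8.914 m.
Argument (x−vt)/(2√(Dt)) = (15.9 − 1.00466)/8.914 = 1.671; ½·erfc(1.671) = 0.009060.
C = 3.38 × 0.009060 = 0.0306 mg/L.

0.0306 mg/L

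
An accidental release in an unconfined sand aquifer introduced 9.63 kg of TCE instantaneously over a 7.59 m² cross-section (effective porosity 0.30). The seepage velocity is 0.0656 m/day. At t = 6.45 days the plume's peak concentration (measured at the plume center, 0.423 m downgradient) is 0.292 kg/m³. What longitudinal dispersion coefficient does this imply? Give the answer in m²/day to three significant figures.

2.59 m²/day

At the plume center C_max = M/(n_e·A·√(4πDt)), so D = M²/(4πt·(n_e·A·C_max)²).
n_e·A·C_max = 0.30 × 7.59 × 0.292 = 0.6649 kg/m.
D = 9.63²/(4π × 6.45 × 0.6649²) = 2.59 m²/day.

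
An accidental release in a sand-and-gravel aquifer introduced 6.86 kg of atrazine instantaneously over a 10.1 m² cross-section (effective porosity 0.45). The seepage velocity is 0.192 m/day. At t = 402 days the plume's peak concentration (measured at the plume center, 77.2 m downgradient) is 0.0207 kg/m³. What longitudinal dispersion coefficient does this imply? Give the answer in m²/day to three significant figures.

At the plume center C_max = M/(n_e·A·√(4πDt)), so D = M²/(4πt·(n_e·A·C_max)²).
n_e·A·C_max = 0.45 × 10.1 × 0.0207 = 0.09408 kg/m.
D = 6.86²/(4π × 402 × 0.09408²) = 1.05 m²/day.

1.05 m²/day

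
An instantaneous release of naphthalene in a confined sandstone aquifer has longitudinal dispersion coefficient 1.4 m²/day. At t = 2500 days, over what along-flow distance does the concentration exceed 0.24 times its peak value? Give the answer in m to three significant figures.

The plume is Gaussian with σ = √(2Dt) = √(2 × 1.4 × 2500) = 83.67 m.
C/C_peak = exp(−Δx²/(2σ²)) = 0.24 ⇒ Δx = σ·√(−2 ln 0.24) = 83.67 × 1.689 = 141.3 m.
Width = 2Δx = 283 m.

283 m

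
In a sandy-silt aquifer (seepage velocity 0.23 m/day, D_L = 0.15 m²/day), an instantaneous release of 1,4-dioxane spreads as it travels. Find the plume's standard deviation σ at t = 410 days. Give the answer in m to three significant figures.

11.1 m

Dispersive spreading gives a Gaussian with σ² = 2Dt; advection only shifts the center.
σ = √(2 × 0.15 × 410) = 11.1 m.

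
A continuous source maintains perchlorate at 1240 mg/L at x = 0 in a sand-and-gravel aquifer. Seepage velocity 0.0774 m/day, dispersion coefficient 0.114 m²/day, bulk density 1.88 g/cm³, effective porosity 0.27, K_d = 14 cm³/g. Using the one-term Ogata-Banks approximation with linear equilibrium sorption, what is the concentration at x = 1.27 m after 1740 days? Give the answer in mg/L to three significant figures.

Retardation factor R = 1 + ρ_b·K_d/n = 1 + 1.88 × 14/0.27 = 98.48.
Sorption retards both mechanisms: v_R = v/R = 0.0007859 m/day, D_R = D/R = 0.001158 m²/day.
v_R·t = 0.0007859 × 1740 = 1.367466 m; 2√(D_R t) = 2.839 m; argument = (1.27 − 1.367466)/2.839 = -0.03433.
C = C₀ × ½·erfc(-0.03433) = 1240 × 0.5194 = 644 mg/L.

644 mg/L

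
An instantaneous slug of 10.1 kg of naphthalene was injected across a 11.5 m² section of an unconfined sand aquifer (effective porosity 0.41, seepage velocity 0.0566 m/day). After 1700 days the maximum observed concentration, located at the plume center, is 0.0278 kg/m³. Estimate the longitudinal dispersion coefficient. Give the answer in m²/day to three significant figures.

At the plume center C_max = M/(n_e·A·√(4πDt)), so D = M²/(4πt·(n_e·A·C_max)²).
n_e·A·C_max = 0.41 × 11.5 × 0.0278 = 0.1311 kg/m.
D = 10.1²/(4π × 1700 × 0.1311²) = 0.278 m²/day.

0.278 m²/day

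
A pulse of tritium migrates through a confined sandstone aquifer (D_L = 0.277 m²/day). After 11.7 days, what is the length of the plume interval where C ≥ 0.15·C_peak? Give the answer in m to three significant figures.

The plume is Gaussian with σ = √(2Dt) = √(2 × 0.277 × 11.7) = 2.546 m.
C/C_peak = exp(−Δx²/(2σ²)) = 0.15 ⇒ Δx = σ·√(−2 ln 0.15) = 2.546 × 1.948 = 4.960 m.
Width = 2Δx = 9.92 m.

9.92 m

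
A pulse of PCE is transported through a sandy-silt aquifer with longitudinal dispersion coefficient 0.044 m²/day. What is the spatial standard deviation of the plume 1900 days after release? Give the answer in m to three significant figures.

12.9 m

Dispersive spreading gives a Gaussian with σ² = 2Dt; advection only shifts the center.
σ = √(2 × 0.044 × 1900) = 12.9 m.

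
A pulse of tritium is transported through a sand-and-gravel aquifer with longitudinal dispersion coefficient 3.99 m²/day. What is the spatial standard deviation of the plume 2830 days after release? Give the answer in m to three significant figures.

Dispersive spreading gives a Gaussian with σ² = 2Dt; advection only shifts the center.
σ = √(2 × 3.99 × 2830) = 150 m.

150 m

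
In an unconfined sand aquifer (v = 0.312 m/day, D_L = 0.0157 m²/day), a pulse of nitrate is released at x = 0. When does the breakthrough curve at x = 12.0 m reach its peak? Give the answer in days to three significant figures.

For the 1D instantaneous-source solution, setting ∂C/∂t = 0 at fixed x gives v²t² + 2Dt − x² = 0, so t = (√(D² + v²x²) − D)/v².
√(D² + v²x²) = √(0.0157² + 0.312² × 12.0²) = 3.744; v² = 0.097344.
t = (3.744 − 0.0157)/0.097344 = 38.3 days (vs. the pure-advection estimate x/v = 38.5 d).

38.3 days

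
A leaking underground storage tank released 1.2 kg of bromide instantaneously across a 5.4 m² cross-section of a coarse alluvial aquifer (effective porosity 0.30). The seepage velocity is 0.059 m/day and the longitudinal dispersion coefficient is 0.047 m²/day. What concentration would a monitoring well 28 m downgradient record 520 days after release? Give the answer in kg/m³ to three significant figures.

0.0393 kg/m³

For an instantaneous plane source, C(x,t) = M/(n_e·A·√(4πDt)) · exp(−(x−vt)²/(4Dt)), with n_e·A the pore (flow) area.
Plume center vt = 0.059 × 520 = 30.68 m, so the well at 28 m is 2.68 m upgradient of the peak.
√(4πDt) = 17.52 m, giving peak height M/(n_e·A·√(4πDt)) = 1.2/(0.30 × 5.4 × 17.52) = 0.04228 kg/m³.
(x−vt)²/(4Dt) = (-2.68)²/(4 × 0.047 × 520) = 0.07347; exp(−0.07347) = 0.9292.
C = 0.04228 × 0.9292 = 0.0393 kg/m³.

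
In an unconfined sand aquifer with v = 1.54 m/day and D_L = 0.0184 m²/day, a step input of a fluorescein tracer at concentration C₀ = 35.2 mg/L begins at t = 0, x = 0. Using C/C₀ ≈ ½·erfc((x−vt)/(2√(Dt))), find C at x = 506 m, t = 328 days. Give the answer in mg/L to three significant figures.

For a continuous step input, C/C₀ ≈ ½·erfc((x−vt)/(2√(Dt))).
vt = 1.54 × 328 = 505.12 m and 2√(Dt) = 2√(0.0184 × 328) = 4.913 m.
Argument (x−vt)/(2√(Dt)) = (506 − 505.12)/4.913 = 0.1791; ½·erfc(0.1791) = 0.4000.
C = 35.2 × 0.4000 = 14.1 mg/L.

14.1 mg/L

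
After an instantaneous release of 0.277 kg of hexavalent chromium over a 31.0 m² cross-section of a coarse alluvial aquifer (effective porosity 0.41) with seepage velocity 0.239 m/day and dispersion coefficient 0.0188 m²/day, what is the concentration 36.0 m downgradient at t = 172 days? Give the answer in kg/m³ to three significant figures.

0.000455 kg/m³

For an instantaneous plane source, C(x,t) = M/(n_e·A·√(4πDt)) · exp(−(x−vt)²/(4Dt)), with n_e·A the pore (flow) area.
Plume center vt = 0.239 × 172 = 41.108 m, so the well at 36.0 m is 5.108 m upgradient of the peak.
√(4πDt) = 6.375 m, giving peak height M/(n_e·A·√(4πDt)) = 0.277/(0.41 × 31.0 × 6.375) = 0.003419 kg/m³.
(x−vt)²/(4Dt) = (-5.108)²/(4 × 0.0188 × 172) = 2.017; exp(−2.017) = 0.1331.
C = 0.003419 × 0.1331 = 0.000455 kg/m³.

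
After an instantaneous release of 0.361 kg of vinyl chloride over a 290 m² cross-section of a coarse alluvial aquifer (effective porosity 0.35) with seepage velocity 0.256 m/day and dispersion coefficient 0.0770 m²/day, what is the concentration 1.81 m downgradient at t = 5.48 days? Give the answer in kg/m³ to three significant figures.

0.00140 kg/m³

For an instantaneous plane source, C(x,t) = M/(n_e·A·√(4πDt)) · exp(−(x−vt)²/(4Dt)), with n_e·A the pore (flow) area.
Plume center vt = 0.256 × 5.48 = 1.40288 m, so the well at 1.81 m is 0.40712 m downgradient of the peak.
√(4πDt) = 2.303 m, giving peak height M/(n_e·A·√(4πDt)) = 0.361/(0.35 × 290 × 2.303) = 0.001544 kg/m³.
(x−vt)²/(4Dt) = (0.40712)²/(4 × 0.0770 × 5.48) = 0.09820; exp(−0.09820) = 0.9065.
C = 0.001544 × 0.9065 = 0.00140 kg/m³.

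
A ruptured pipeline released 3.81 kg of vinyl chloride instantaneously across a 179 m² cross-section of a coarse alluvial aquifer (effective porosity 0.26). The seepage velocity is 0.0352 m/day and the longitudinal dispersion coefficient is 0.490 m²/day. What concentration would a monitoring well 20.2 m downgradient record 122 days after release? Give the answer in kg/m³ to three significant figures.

For an instantaneous plane source, C(x,t) = M/(n_e·A·√(4πDt)) · exp(−(x−vt)²/(4Dt)), with n_e·A the pore (flow) area.
Plume center vt = 0.0352 × 122 = 4.2944 m, so the well at 20.2 m is 15.9056 m downgradient of the peak.
√(4πDt) = 27.41 m, giving peak height M/(n_e·A·√(4πDt)) = 3.81/(0.26 × 179 × 27.41) = 0.002987 kg/m³.
(x−vt)²/(4Dt) = (15.9056)²/(4 × 0.490 × 122) = 1.058; exp(−1.058) = 0.3471.
C = 0.002987 × 0.3471 = 0.00104 kg/m³.

0.00104 kg/m³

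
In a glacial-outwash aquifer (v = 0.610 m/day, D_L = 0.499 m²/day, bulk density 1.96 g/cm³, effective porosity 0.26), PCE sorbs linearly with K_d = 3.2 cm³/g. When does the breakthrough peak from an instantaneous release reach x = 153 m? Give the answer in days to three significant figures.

Retardation factor R = 1 + ρ_b·K_d/n = 1 + 1.96 × 3.2/0.26 = 25.12.
Sorption retards both mechanisms: v_R = v/R = 0.02428 m/day, D_R = D/R = 0.01986 m²/day.
Peak time from v_R²t² + 2D_R t − x² = 0: t = (√(D_R² + v_R²x²) − D_R)/v_R².
√(D_R² + v_R²x²) = √(0.01986² + 0.02428² × 153²) = 3.715; v_R² = 0.0005895.
t = (3.715 − 0.01986)/0.0005895 = 6270 days.

6270 days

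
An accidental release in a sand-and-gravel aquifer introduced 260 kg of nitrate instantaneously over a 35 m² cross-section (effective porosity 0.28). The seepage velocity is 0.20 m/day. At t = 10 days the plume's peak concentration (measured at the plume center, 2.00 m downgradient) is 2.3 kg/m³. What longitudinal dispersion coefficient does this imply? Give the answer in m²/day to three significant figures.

1.06 m²/day

At the plume center C_max = M/(n_e·A·√(4πDt)), so D = M²/(4πt·(n_e·A·C_max)²).
n_e·A·C_max = 0.28 × 35 × 2.3 = 22.54 kg/m.
D = 260²/(4π × 10 × 22.54²) = 1.06 m²/day.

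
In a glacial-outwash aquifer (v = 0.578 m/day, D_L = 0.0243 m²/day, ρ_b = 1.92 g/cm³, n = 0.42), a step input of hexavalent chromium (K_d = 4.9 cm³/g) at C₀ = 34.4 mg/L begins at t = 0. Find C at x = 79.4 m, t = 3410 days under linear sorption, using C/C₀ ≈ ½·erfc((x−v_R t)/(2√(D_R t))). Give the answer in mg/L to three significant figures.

Retardation factor R = 1 + ρ_b·K_d/n = 1 + 1.92 × 4.9/0.42 = 23.40.
Sorption retards both mechanisms: v_R = v/R = 0.02470 m/day, D_R = D/R = 0.001038 m²/day.
v_R·t = 0.02470 × 3410 = 84.227 m; 2√(D_R t) = 3.763 m; argument = (79.4 − 84.227)/3.763 = -1.283.
C = C₀ × ½·erfc(-1.283) = 34.4 × 0.9652 = 33.2 mg/L.

33.2 mg/L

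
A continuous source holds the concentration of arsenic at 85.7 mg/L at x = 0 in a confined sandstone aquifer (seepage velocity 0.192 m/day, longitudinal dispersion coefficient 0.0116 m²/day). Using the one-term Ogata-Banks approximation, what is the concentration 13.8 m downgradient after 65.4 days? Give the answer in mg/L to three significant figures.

For a continuous step input, C/C₀ ≈ ½·erfc((x−vt)/(2√(Dt))).
vt = 0.192 × 65.4 = 12.5568 m and 2√(Dt) = 2√(0.0116 × 65.4) = 1.742 m.
Argument (x−vt)/(2√(Dt)) = (13.8 − 12.5568)/1.742 = 0.7137; ½·erfc(0.7137) = 0.1564.
C = 85.7 × 0.1564 = 13.4 mg/L.

13.4 mg/L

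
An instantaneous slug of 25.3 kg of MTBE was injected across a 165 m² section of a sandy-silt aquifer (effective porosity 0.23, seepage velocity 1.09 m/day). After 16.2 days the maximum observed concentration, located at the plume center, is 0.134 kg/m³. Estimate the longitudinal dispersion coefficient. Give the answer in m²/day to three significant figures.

0.122 m²/day

At the plume center C_max = M/(n_e·A·√(4πDt)), so D = M²/(4πt·(n_e·A·C_max)²).
n_e·A·C_max = 0.23 × 165 × 0.134 = 5.085 kg/m.
D = 25.3²/(4π × 16.2 × 5.085²) = 0.122 m²/day.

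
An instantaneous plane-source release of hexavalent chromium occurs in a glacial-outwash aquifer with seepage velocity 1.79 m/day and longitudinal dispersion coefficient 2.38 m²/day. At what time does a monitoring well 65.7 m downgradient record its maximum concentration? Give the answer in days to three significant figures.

36.0 days

For the 1D instantaneous-source solution, setting ∂C/∂t = 0 at fixed x gives v²t² + 2Dt − x² = 0, so t = (√(D² + v²x²) − D)/v².
√(D² + v²x²) = √(2.38² + 1.79² × 65.7²) = 117.6; v² = 3.2041.
t = (117.6 − 2.38)/3.2041 = 36.0 days (vs. the pure-advection estimate x/v = 36.7 d).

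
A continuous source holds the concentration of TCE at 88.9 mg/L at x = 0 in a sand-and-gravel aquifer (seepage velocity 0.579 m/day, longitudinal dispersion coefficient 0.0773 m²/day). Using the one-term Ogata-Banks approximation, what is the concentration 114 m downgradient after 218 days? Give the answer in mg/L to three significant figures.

87.3 mg/L

For a continuous step input, C/C₀ ≈ ½·erfc((x−vt)/(2√(Dt))).
vt = 0.579 × 218 = 126.222 m and 2√(Dt) = 2√(0.0773 × 218) = 8.210 m.
Argument (x−vt)/(2√(Dt)) = (114 − 126.222)/8.210 = -1.489; ½·erfc(-1.489) = 0.9824.
C = 88.9 × 0.9824 = 87.3 mg/L.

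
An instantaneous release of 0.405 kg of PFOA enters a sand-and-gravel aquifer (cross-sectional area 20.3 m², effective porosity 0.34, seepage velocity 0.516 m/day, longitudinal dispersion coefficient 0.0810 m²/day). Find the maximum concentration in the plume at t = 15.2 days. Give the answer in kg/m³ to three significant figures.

0.0149 kg/m³

The peak of an instantaneous 1D plume sits at x = vt; there the Gaussian factor is 1 and C_max = M/(n_e·A·√(4πDt)), where n_e·A is the pore area the mass is dissolved in.
√(4πDt) = √(4π × 0.0810 × 15.2) = 3.933 m, so C_max = 0.405/(0.34 × 20.3 × 3.933) = 0.0149 kg/m³.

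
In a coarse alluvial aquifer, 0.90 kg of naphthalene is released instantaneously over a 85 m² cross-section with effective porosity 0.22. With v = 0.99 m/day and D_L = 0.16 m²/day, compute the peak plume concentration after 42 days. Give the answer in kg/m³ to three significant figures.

0.00524 kg/m³

The peak of an instantaneous 1D plume sits at x = vt; there the Gaussian factor is 1 and C_max = M/(n_e·A·√(4πDt)), where n_e·A is the pore area the mass is dissolved in.
√(4πDt) = √(4π × 0.16 × 42) = 9.189 m, so C_max = 0.90/(0.22 × 85 × 9.189) = 0.00524 kg/m³.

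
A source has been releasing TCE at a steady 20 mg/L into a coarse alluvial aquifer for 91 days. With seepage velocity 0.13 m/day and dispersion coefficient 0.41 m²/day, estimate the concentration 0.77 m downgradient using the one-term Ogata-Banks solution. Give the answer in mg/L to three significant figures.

For a continuous step input, C/C₀ ≈ ½·erfc((x−vt)/(2√(Dt))).
vt = 0.13 × 91 = 11.83 m and 2√(Dt) = 2√(0.41 × 91) = 12.22 m.
Argument (x−vt)/(2√(Dt)) = (0.77 − 11.83)/12.22 = -0.9051; ½·erfc(-0.9051) = 0.8997.
C = 20 × 0.8997 = 18.0 mg/L.

18.0 mg/L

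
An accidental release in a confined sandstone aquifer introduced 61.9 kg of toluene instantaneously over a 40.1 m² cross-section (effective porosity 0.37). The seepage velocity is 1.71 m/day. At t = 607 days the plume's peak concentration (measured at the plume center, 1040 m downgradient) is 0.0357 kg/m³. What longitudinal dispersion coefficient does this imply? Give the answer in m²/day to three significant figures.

1.79 m²/day

At the plume center C_max = M/(n_e·A·√(4πDt)), so D = M²/(4πt·(n_e·A·C_max)²).
n_e·A·C_max = 0.37 × 40.1 × 0.0357 = 0.5297 kg/m.
D = 61.9²/(4π × 607 × 0.5297²) = 1.79 m²/day.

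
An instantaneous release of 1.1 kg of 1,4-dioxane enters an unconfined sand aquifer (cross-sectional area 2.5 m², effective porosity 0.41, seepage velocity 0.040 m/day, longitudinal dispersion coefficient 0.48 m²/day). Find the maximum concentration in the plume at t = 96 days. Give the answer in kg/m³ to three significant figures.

The peak of an instantaneous 1D plume sits at x = vt; there the Gaussian factor is 1 and C_max = M/(n_e·A·√(4πDt)), where n_e·A is the pore area the mass is dissolved in.
√(4πDt) = √(4π × 0.48 × 96) = 24.06 m, so C_max = 1.1/(0.41 × 2.5 × 24.06) = 0.0446 kg/m³.

0.0446 kg/m³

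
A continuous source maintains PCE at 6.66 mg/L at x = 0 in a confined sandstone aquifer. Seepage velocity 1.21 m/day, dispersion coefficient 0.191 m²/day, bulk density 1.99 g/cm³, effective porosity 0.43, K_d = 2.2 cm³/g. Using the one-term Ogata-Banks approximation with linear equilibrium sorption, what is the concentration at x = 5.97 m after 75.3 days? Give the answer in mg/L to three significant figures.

6.08 mg/L

Retardation factor R = 1 + ρ_b·K_d/n = 1 + 1.99 × 2.2/0.43 = 11.18.
Sorption retards both mechanisms: v_R = v/R = 0.1082 m/day, D_R = D/R = 0.01708 m²/day.
v_R·t = 0.1082 × 75.3 = 8.14746 m; 2√(D_R t) = 2.268 m; argument = (5.97 − 8.14746)/2.268 = -0.9601.
C = C₀ × ½·erfc(-0.9601) = 6.66 × 0.9127 = 6.08 mg/L.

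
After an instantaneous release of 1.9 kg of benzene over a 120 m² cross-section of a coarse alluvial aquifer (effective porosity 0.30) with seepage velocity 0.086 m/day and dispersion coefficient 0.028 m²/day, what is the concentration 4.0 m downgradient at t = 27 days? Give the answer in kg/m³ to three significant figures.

For an instantaneous plane source, C(x,t) = M/(n_e·A·√(4πDt)) · exp(−(x−vt)²/(4Dt)), with n_e·A the pore (flow) area.
Plume center vt = 0.086 × 27 = 2.322 m, so the well at 4.0 m is 1.678 m downgradient of the peak.
√(4πDt) = 3.082 m, giving peak height M/(n_e·A·√(4πDt)) = 1.9/(0.30 × 120 × 3.082) = 0.01712 kg/m³.
(x−vt)²/(4Dt) = (1.678)²/(4 × 0.028 × 27) = 0.9311; exp(−0.9311) = 0.3941.
C = 0.01712 × 0.3941 = 0.00675 kg/m³.

0.00675 kg/m³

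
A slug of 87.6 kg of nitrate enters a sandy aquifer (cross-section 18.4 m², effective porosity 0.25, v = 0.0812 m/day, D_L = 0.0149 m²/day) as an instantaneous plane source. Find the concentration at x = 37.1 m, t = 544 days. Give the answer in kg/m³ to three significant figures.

For an instantaneous plane source, C(x,t) = M/(n_e·A·√(4πDt)) · exp(−(x−vt)²/(4Dt)), with n_e·A the pore (flow) area.
Plume center vt = 0.0812 × 544 = 44.1728 m, so the well at 37.1 m is 7.0728 m upgradient of the peak.
√(4πDt) = 10.09 m, giving peak height M/(n_e·A·√(4πDt)) = 87.6/(0.25 × 18.4 × 10.09) = 1.887 kg/m³.
(x−vt)²/(4Dt) = (-7.0728)²/(4 × 0.0149 × 544) = 1.543; exp(−1.543) = 0.2137.
C = 1.887 × 0.2137 = 0.403 kg/m³.

0.403 kg/m³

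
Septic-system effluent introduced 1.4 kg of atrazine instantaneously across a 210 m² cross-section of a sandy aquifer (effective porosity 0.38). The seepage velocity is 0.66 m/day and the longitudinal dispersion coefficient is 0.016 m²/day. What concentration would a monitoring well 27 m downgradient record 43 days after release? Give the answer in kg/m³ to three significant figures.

0.00299 kg/m³

For an instantaneous plane source, C(x,t) = M/(n_e·A·√(4πDt)) · exp(−(x−vt)²/(4Dt)), with n_e·A the pore (flow) area.
Plume center vt = 0.66 × 43 = 28.38 m, so the well at 27 m is 1.38 m upgradient of the peak.
√(4πDt) = 2.940 m, giving peak height M/(n_e·A·√(4πDt)) = 1.4/(0.38 × 210 × 2.940) = 0.005967 kg/m³.
(x−vt)²/(4Dt) = (-1.38)²/(4 × 0.016 × 43) = 0.6920; exp(−0.6920) = 0.5006.
C = 0.005967 × 0.5006 = 0.00299 kg/m³.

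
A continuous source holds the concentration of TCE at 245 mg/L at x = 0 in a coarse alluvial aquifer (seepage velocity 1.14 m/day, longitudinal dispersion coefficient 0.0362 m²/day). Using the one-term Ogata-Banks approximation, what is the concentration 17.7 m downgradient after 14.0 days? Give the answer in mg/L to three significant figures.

For a continuous step input, C/C₀ ≈ ½·erfc((x−vt)/(2√(Dt))).
vt = 1.14 × 14.0 = 15.96 m and 2√(Dt) = 2√(0.0362 × 14.0) = 1.424 m.
Argument (x−vt)/(2√(Dt)) = (17.7 − 15.96)/1.424 = 1.222; ½·erfc(1.222) = 0.04198.
C = 245 × 0.04198 = 10.3 mg/L.

10.3 mg/L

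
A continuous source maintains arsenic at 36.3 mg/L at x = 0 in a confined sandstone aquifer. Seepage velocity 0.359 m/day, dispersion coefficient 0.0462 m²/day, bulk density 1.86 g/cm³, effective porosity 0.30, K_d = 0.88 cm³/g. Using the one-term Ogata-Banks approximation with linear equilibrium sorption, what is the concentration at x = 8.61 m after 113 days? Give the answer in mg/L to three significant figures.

1.22 mg/L

Retardation factor R = 1 + ρ_b·K_d/n = 1 + 1.86 × 0.88/0.30 = 6.456.
Sorption retards both mechanisms: v_R = v/R = 0.05561 m/day, D_R = D/R = 0.007156 m²/day.
v_R·t = 0.05561 × 113 = 6.28393 m; 2√(D_R t) = 1.798 m; argument = (8.61 − 6.28393)/1.798 = 1.294.
C = C₀ × ½·erfc(1.294) = 36.3 × 0.03363 = 1.22 mg/L.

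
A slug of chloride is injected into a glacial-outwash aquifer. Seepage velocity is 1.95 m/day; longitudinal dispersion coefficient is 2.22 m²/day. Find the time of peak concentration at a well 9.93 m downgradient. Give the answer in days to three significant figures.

For the 1D instantaneous-source solution, setting ∂C/∂t = 0 at fixed x gives v²t² + 2Dt − x² = 0, so t = (√(D² + v²x²) − D)/v².
√(D² + v²x²) = √(2.22² + 1.95² × 9.93²) = 19.49; v² = 3.8025.
t = (19.49 − 2.22)/3.8025 = 4.54 days (vs. the pure-advection estimate x/v = 5.09 d).

4.54 days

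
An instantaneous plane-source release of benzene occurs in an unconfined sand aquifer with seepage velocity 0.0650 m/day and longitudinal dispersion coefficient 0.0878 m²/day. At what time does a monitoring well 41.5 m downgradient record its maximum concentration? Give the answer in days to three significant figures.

For the 1D instantaneous-source solution, setting ∂C/∂t = 0 at fixed x gives v²t² + 2Dt − x² = 0, so t = (√(D² + v²x²) − D)/v².
√(D² + v²x²) = √(0.0878² + 0.0650² × 41.5²) = 2.699; v² = 0.004225.
t = (2.699 − 0.0878)/0.004225 = 618 days (vs. the pure-advection estimate x/v = 638 d).

618 days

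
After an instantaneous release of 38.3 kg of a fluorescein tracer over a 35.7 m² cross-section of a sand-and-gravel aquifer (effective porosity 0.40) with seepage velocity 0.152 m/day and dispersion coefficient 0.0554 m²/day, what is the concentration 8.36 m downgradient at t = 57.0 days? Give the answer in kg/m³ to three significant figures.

0.423 kg/m³

For an instantaneous plane source, C(x,t) = M/(n_e·A·√(4πDt)) · exp(−(x−vt)²/(4Dt)), with n_e·A the pore (flow) area.
Plume center vt = 0.152 × 57.0 = 8.664 m, so the well at 8.36 m is 0.304 m upgradient of the peak.
√(4πDt) = 6.299 m, giving peak height M/(n_e·A·√(4πDt)) = 38.3/(0.40 × 35.7 × 6.299) = 0.4258 kg/m³.
(x−vt)²/(4Dt) = (-0.304)²/(4 × 0.0554 × 57.0) = 0.007316; exp(−0.007316) = 0.9927.
C = 0.4258 × 0.9927 = 0.423 kg/m³.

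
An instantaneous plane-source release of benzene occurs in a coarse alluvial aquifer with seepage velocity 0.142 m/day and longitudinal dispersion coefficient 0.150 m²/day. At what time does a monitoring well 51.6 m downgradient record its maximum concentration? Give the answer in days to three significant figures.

356 days

For the 1D instantaneous-source solution, setting ∂C/∂t = 0 at fixed x gives v²t² + 2Dt − x² = 0, so t = (√(D² + v²x²) − D)/v².
√(D² + v²x²) = √(0.150² + 0.142² × 51.6²) = 7.329; v² = 0.020164.
t = (7.329 − 0.150)/0.020164 = 356 days (vs. the pure-advection estimate x/v = 363 d).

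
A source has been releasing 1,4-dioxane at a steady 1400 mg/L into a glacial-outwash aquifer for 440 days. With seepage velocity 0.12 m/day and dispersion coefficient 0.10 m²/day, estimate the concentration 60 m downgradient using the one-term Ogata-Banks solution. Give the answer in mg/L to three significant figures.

For a continuous step input, C/C₀ ≈ ½·erfc((x−vt)/(2√(Dt))).
vt = 0.12 × 440 = 52.8 m and 2√(Dt) = 2√(0.10 × 440) = 13.27 m.
Argument (x−vt)/(2√(Dt)) = (60 − 52.8)/13.27 = 0.5426; ½·erfc(0.5426) = 0.2214.
C = 1400 × 0.2214 = 310 mg/L.

310 mg/L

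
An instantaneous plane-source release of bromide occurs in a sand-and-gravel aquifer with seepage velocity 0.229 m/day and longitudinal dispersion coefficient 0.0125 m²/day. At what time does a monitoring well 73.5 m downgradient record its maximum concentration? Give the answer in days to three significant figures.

For the 1D instantaneous-source solution, setting ∂C/∂t = 0 at fixed x gives v²t² + 2Dt − x² = 0, so t = (√(D² + v²x²) − D)/v².
√(D² + v²x²) = √(0.0125² + 0.229² × 73.5²) = 16.83; v² = 0.052441.
t = (16.83 − 0.0125)/0.052441 = 321 days (vs. the pure-advection estimate x/v = 321 d).

321 days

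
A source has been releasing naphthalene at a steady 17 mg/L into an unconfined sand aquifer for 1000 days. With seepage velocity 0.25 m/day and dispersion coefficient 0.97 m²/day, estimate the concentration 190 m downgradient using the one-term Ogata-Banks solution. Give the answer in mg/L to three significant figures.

15.5 mg/L

For a continuous step input, C/C₀ ≈ ½·erfc((x−vt)/(2√(Dt))).
vt = 0.25 × 1000 = 250 m and 2√(Dt) = 2√(0.97 × 1000) = 62.29 m.
Argument (x−vt)/(2√(Dt)) = (190 − 250)/62.29 = -0.9632; ½·erfc(-0.9632) = 0.9134.
C = 17 × 0.9134 = 15.5 mg/L.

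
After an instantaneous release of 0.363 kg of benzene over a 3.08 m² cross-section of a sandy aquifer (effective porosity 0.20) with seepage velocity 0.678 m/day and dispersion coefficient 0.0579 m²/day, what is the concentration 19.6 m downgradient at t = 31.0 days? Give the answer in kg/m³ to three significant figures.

For an instantaneous plane source, C(x,t) = M/(n_e·A·√(4πDt)) · exp(−(x−vt)²/(4Dt)), with n_e·A the pore (flow) area.
Plume center vt = 0.678 × 31.0 = 21.018 m, so the well at 19.6 m is 1.418 m upgradient of the peak.
√(4πDt) = 4.749 m, giving peak height M/(n_e·A·√(4πDt)) = 0.363/(0.20 × 3.08 × 4.749) = 0.1241 kg/m³.
(x−vt)²/(4Dt) = (-1.418)²/(4 × 0.0579 × 31.0) = 0.2801; exp(−0.2801) = 0.7557.
C = 0.1241 × 0.7557 = 0.0938 kg/m³.

0.0938 kg/m³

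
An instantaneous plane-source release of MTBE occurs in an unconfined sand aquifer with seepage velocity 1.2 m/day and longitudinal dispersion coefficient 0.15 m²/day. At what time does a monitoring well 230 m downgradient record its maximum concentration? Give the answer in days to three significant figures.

192 days

For the 1D instantaneous-source solution, setting ∂C/∂t = 0 at fixed x gives v²t² + 2Dt − x² = 0, so t = (√(D² + v²x²) − D)/v².
√(D² + v²x²) = √(0.15² + 1.2² × 230²) = 276.0; v² = 1.44.
t = (276.0 − 0.15)/1.44 = 192 days (vs. the pure-advection estimate x/v = 192 d).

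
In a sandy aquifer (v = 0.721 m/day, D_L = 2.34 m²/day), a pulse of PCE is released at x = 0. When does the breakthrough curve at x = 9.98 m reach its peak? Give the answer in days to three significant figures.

10.1 days

For the 1D instantaneous-source solution, setting ∂C/∂t = 0 at fixed x gives v²t² + 2Dt − x² = 0, so t = (√(D² + v²x²) − D)/v².
√(D² + v²x²) = √(2.34² + 0.721² × 9.98²) = 7.567; v² = 0.519841.
t = (7.567 − 2.34)/0.519841 = 10.1 days (vs. the pure-advection estimate x/v = 13.8 d).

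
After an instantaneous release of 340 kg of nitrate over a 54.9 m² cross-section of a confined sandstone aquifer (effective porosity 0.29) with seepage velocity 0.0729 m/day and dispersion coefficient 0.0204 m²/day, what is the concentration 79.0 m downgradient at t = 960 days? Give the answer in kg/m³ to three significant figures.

For an instantaneous plane source, C(x,t) = M/(n_e·A·√(4πDt)) · exp(−(x−vt)²/(4Dt)), with n_e·A the pore (flow) area.
Plume center vt = 0.0729 × 960 = 69.984 m, so the well at 79.0 m is 9.016 m downgradient of the peak.
√(4πDt) = 15.69 m, giving peak height M/(n_e·A·√(4πDt)) = 340/(0.29 × 54.9 × 15.69) = 1.361 kg/m³.
(x−vt)²/(4Dt) = (9.016)²/(4 × 0.0204 × 960) = 1.038; exp(−1.038) = 0.3542.
C = 1.361 × 0.3542 = 0.482 kg/m³.

0.482 kg/m³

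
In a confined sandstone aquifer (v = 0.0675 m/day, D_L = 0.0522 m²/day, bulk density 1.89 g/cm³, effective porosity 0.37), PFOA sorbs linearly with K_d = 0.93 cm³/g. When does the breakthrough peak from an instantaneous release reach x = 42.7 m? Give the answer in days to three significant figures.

Retardation factor R = 1 + ρ_b·K_d/n = 1 + 1.89 × 0.93/0.37 = 5.751.
Sorption retards both mechanisms: v_R = v/R = 0.01174 m/day, D_R = D/R = 0.009077 m²/day.
Peak time from v_R²t² + 2D_R t − x² = 0: t = (√(D_R² + v_R²x²) − D_R)/v_R².
√(D_R² + v_R²x²) = √(0.009077² + 0.01174² × 42.7²) = 0.5014; v_R² = 0.0001378.
t = (0.5014 − 0.009077)/0.0001378 = 3570 days.

3570 days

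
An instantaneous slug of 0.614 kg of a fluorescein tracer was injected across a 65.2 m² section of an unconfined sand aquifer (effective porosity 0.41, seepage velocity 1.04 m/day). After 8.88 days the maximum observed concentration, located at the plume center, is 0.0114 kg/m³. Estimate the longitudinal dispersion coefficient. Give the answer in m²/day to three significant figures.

0.0364 m²/day

At the plume center C_max = M/(n_e·A·√(4πDt)), so D = M²/(4πt·(n_e·A·C_max)²).
n_e·A·C_max = 0.41 × 65.2 × 0.0114 = 0.3047 kg/m.
D = 0.614²/(4π × 8.88 × 0.3047²) = 0.0364 m²/day.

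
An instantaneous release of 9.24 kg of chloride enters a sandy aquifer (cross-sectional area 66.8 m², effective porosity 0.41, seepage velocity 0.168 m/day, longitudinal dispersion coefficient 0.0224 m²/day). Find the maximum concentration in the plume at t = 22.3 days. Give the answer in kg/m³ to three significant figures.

The peak of an instantaneous 1D plume sits at x = vt; there the Gaussian factor is 1 and C_max = M/(n_e·A·√(4πDt)), where n_e·A is the pore area the mass is dissolved in.
√(4πDt) = √(4π × 0.0224 × 22.3) = 2.505 m, so C_max = 9.24/(0.41 × 66.8 × 2.505) = 0.135 kg/m³.

0.135 kg/m³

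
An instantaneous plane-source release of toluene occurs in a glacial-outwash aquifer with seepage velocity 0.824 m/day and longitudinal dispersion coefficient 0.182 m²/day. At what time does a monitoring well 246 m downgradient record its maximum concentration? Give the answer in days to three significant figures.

298 days

For the 1D instantaneous-source solution, setting ∂C/∂t = 0 at fixed x gives v²t² + 2Dt − x² = 0, so t = (√(D² + v²x²) − D)/v².
√(D² + v²x²) = √(0.182² + 0.824² × 246²) = 202.7; v² = 0.678976.
t = (202.7 − 0.182)/0.678976 = 298 days (vs. the pure-advection estimate x/v = 299 d).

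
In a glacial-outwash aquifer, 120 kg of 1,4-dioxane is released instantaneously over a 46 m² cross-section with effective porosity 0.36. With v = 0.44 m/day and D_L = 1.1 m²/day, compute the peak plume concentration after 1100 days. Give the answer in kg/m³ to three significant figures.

The peak of an instantaneous 1D plume sits at x = vt; there the Gaussian factor is 1 and C_max = M/(n_e·A·√(4πDt)), where n_e·A is the pore area the mass is dissolved in.
√(4πDt) = √(4π × 1.1 × 1100) = 123.3 m, so C_max = 120/(0.36 × 46 × 123.3) = 0.0588 kg/m³.

0.0588 kg/m³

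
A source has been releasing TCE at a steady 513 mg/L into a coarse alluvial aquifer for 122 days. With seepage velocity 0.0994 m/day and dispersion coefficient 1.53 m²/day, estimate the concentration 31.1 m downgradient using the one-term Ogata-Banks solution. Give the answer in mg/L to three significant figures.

83.6 mg/L

For a continuous step input, C/C₀ ≈ ½·erfc((x−vt)/(2√(Dt))).
vt = 0.0994 × 122 = 12.1268 m and 2√(Dt) = 2√(1.53 × 122) = 27.32 m.
Argument (x−vt)/(2√(Dt)) = (31.1 − 12.1268)/27.32 = 0.6945; ½·erfc(0.6945) = 0.1630.
C = 513 × 0.1630 = 83.6 mg/L.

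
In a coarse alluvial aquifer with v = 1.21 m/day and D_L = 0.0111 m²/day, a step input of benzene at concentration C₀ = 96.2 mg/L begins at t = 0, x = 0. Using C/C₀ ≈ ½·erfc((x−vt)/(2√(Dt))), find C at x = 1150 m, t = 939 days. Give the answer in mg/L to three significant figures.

For a continuous step input, C/C₀ ≈ ½·erfc((x−vt)/(2√(Dt))).
vt = 1.21 × 939 = 1136.19 m and 2√(Dt) = 2√(0.0111 × 939) = 6.457 m.
Argument (x−vt)/(2√(Dt)) = (1150 − 1136.19)/6.457 = 2.139; ½·erfc(2.139) = 0.001243.
C = 96.2 × 0.001243 = 0.120 mg/L.

0.120 mg/L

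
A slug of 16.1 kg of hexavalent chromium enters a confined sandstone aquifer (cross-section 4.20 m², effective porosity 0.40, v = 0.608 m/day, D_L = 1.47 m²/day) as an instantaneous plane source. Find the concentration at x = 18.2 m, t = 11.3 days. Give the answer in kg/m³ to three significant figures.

For an instantaneous plane source, C(x,t) = M/(n_e·A·√(4πDt)) · exp(−(x−vt)²/(4Dt)), with n_e·A the pore (flow) area.
Plume center vt = 0.608 × 11.3 = 6.8704 m, so the well at 18.2 m is 11.3296 m downgradient of the peak.
√(4πDt) = 14.45 m, giving peak height M/(n_e·A·√(4πDt)) = 16.1/(0.40 × 4.20 × 14.45) = 0.6632 kg/m³.
(x−vt)²/(4Dt) = (11.3296)²/(4 × 1.47 × 11.3) = 1.932; exp(−1.932) = 0.1449.
C = 0.6632 × 0.1449 = 0.0961 kg/m³.

0.0961 kg/m³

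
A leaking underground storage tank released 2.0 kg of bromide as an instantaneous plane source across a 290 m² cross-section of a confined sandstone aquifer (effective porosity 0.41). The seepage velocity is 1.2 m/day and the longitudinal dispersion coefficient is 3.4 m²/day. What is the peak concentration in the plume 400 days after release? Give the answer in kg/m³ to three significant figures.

The peak of an instantaneous 1D plume sits at x = vt; there the Gaussian factor is 1 and C_max = M/(n_e·A·√(4πDt)), where n_e·A is the pore area the mass is dissolved in.
√(4πDt) = √(4π × 3.4 × 400) = 130.7 m, so C_max = 2.0/(0.41 × 290 × 130.7) = 0.000129 kg/m³.

0.000129 kg/m³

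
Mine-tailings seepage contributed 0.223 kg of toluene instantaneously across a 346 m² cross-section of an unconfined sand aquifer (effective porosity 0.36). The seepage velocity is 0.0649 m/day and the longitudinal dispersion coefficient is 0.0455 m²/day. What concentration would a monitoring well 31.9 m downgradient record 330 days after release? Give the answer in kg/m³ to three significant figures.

For an instantaneous plane source, C(x,t) = M/(n_e·A·√(4πDt)) · exp(−(x−vt)²/(4Dt)), with n_e·A the pore (flow) area.
Plume center vt = 0.0649 × 330 = 21.417 m, so the well at 31.9 m is 10.483 m downgradient of the peak.
√(4πDt) = 13.74 m, giving peak height M/(n_e·A·√(4πDt)) = 0.223/(0.36 × 346 × 13.74) = 0.0001303 kg/m³.
(x−vt)²/(4Dt) = (10.483)²/(4 × 0.0455 × 330) = 1.830; exp(−1.830) = 0.1604.
C = 0.0001303 × 0.1604 = 2.09e-05 kg/m³.

2.09e-05 kg/m³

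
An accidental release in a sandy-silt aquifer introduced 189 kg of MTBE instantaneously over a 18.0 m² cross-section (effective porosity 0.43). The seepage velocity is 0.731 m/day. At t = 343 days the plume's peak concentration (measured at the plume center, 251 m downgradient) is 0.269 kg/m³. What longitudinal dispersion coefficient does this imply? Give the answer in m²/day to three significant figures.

At the plume center C_max = M/(n_e·A·√(4πDt)), so D = M²/(4πt·(n_e·A·C_max)²).
n_e·A·C_max = 0.43 × 18.0 × 0.269 = 2.082 kg/m.
D = 189²/(4π × 343 × 2.082²) = 1.91 m²/day.

1.91 m²/day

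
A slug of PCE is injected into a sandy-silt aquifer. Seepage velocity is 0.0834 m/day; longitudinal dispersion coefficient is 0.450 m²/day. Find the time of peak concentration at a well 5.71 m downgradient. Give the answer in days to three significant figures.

29.5 days

For the 1D instantaneous-source solution, setting ∂C/∂t = 0 at fixed x gives v²t² + 2Dt − x² = 0, so t = (√(D² + v²x²) − D)/v².
√(D² + v²x²) = √(0.450² + 0.0834² × 5.71²) = 0.6552; v² = 0.00695556.
t = (0.6552 − 0.450)/0.00695556 = 29.5 days (vs. the pure-advection estimate x/v = 68.5 d).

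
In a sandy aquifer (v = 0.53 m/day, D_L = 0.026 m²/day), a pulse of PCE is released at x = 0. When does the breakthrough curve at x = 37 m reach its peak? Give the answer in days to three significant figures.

69.7 days

For the 1D instantaneous-source solution, setting ∂C/∂t = 0 at fixed x gives v²t² + 2Dt − x² = 0, so t = (√(D² + v²x²) − D)/v².
√(D² + v²x²) = √(0.026² + 0.53² × 37²) = 19.61; v² = 0.2809.
t = (19.61 − 0.026)/0.2809 = 69.7 days (vs. the pure-advection estimate x/v = 69.8 d).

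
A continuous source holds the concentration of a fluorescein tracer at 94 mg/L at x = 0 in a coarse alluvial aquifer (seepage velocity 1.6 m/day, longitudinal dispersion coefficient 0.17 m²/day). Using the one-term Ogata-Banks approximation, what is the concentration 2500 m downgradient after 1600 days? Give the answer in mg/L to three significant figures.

For a continuous step input, C/C₀ ≈ ½·erfc((x−vt)/(2√(Dt))).
vt = 1.6 × 1600 = 2560 m and 2√(Dt) = 2√(0.17 × 1600) = 32.98 m.
Argument (x−vt)/(2√(Dt)) = (2500 − 2560)/32.98 = -1.819; ½·erfc(-1.819) = 0.9950.
C = 94 × 0.9950 = 93.5 mg/L.

93.5 mg/L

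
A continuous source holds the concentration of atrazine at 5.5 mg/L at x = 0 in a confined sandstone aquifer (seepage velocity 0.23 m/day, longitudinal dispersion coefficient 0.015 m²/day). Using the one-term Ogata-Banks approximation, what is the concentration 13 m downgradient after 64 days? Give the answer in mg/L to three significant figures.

4.91 mg/L

For a continuous step input, C/C₀ ≈ ½·erfc((x−vt)/(2√(Dt))).
vt = 0.23 × 64 = 14.72 m and 2√(Dt) = 2√(0.015 × 64) = 1.960 m.
Argument (x−vt)/(2√(Dt)) = (13 − 14.72)/1.960 = -0.8776; ½·erfc(-0.8776) = 0.8927.
C = 5.5 × 0.8927 = 4.91 mg/L.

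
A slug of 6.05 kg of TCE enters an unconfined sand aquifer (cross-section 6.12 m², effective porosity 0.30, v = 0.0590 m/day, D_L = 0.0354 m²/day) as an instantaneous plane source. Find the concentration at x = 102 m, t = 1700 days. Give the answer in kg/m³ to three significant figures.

0.118 kg/m³

For an instantaneous plane source, C(x,t) = M/(n_e·A·√(4πDt)) · exp(−(x−vt)²/(4Dt)), with n_e·A the pore (flow) area.
Plume center vt = 0.0590 × 1700 = 100.3 m, so the well at 102 m is 1.7 m downgradient of the peak.
√(4πDt) = 27.50 m, giving peak height M/(n_e·A·√(4πDt)) = 6.05/(0.30 × 6.12 × 27.50) = 0.1198 kg/m³.
(x−vt)²/(4Dt) = (1.7)²/(4 × 0.0354 × 1700) = 0.01201; exp(−0.01201) = 0.9881.
C = 0.1198 × 0.9881 = 0.118 kg/m³.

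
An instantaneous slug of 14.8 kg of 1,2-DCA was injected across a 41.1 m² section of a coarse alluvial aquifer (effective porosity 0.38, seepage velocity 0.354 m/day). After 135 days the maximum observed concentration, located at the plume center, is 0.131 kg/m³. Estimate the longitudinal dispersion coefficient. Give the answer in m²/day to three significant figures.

0.0308 m²/day

At the plume center C_max = M/(n_e·A·√(4πDt)), so D = M²/(4πt·(n_e·A·C_max)²).
n_e·A·C_max = 0.38 × 41.1 × 0.131 = 2.046 kg/m.
D = 14.8²/(4π × 135 × 2.046²) = 0.0308 m²/day.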